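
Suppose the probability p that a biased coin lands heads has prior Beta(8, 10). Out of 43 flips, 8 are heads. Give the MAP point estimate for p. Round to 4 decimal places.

p̂_MAP = 0.2542

Prior: Beta(8, 10).
Data: 8 successes in 43 trials. The binomial likelihood contributes p^8(1−p)^35, so the posterior is Beta(8+8, 10+35) = Beta(16, 45).
For Beta(a, b) with a, b > 1 the mode is (a−1)/(a+b−2) = 15/59 ≈ 0.2542.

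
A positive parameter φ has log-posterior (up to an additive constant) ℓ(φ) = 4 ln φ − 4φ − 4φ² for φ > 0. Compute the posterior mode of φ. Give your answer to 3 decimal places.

φ̂_MAP = 0.500

ℓ'(φ) = 4/φ − 4 − 8φ. Setting this to zero and multiplying by φ: 8φ² + 4φ − 4 = 0.
φ = (−4 + √(4² + 4·8·4)) / (2·8) = (−4 + √144) / 16 = (−4 + 12)/16 = 1/2.
ℓ''(φ) = −4/φ² − 8 < 0, confirming a maximum.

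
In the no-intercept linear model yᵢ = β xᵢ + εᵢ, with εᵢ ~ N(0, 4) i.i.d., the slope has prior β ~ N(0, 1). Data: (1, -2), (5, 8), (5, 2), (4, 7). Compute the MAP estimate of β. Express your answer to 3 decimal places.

β̂_MAP = 1.070

log p(β | y) = −Σ(yᵢ − βxᵢ)²/(2·4) − β²/(2·1) + const.
Setting the derivative to zero: Σxᵢ(yᵢ − βxᵢ)/4 − β/1 = 0, so β = Σxᵢyᵢ / (Σxᵢ² + σ²/τ²).
Σxᵢyᵢ = 1·(-2) + 5·8 + 5·2 + 4·7 = 76; Σxᵢ² = 67; σ²/τ² = 4.
β̂_MAP = 76 / (67 + 4) = 76/71 ≈ 1.070.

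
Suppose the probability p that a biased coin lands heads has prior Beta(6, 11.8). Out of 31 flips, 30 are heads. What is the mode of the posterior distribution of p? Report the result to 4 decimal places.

Prior: Beta(6, 11.8).
Data: 30 successes in 31 trials. The binomial likelihood contributes p^30(1−p)^1, so the posterior is Beta(6+30, 11.8+1) = Beta(36, 12.8).
For Beta(a, b) with a, b > 1 the mode is (a−1)/(a+b−2) = 35/46.8 ≈ 0.7479.

p̂_MAP = 0.7479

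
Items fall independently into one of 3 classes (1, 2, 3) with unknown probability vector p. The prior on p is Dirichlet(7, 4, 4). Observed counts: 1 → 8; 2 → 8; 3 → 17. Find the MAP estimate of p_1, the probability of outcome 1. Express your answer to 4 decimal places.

The posterior is Dirichlet(αᵢ + nᵢ) = Dirichlet(15, 12, 21).
For a Dirichlet(a₁,…,a_K) with all aᵢ > 1, the mode has j-th component (aⱼ − 1)/(Σaᵢ − K).
Here Σaᵢ = 48 and K = 3, so p_1 = (15 − 1)/(48 − 3) = 14/45 ≈ 0.3111.

MAP estimate: 0.3111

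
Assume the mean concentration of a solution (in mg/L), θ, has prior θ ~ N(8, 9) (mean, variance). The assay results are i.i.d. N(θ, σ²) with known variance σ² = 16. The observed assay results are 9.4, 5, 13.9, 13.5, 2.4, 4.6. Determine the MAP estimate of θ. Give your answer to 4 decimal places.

θ̂_MAP = 8.1029

n = 6; x̄ = (9.4 + 5 + 13.9 + 13.5 + 2.4 + 4.6)/6 = 48.8/6 = 122/15 ≈ 8.1333.
For a Normal prior and Normal likelihood with known variance, the posterior is Normal; its mode equals its mean, the precision-weighted average.
Prior precision 1/σ₀² = 1/9; data precision n/σ² = 6/16 = 0.375.
θ̂ = ((1/9)·8 + 0.375·(122/15)) / (1/9 + 0.375) = (709/180)/(35/72) = 1418/175 ≈ 8.1029.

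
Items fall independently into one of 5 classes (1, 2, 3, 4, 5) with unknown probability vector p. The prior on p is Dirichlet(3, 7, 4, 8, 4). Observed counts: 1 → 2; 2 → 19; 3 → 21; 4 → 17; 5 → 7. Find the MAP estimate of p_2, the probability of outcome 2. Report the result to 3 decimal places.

The posterior is Dirichlet(αᵢ + nᵢ) = Dirichlet(5, 26, 25, 25, 11).
For a Dirichlet(a₁,…,a_K) with all aᵢ > 1, the mode has j-th component (aⱼ − 1)/(Σaᵢ − K).
Here Σaᵢ = 92 and K = 5, so p_2 = (26 − 1)/(92 − 5) = 25/87 ≈ 0.287.

MAP estimate: 0.287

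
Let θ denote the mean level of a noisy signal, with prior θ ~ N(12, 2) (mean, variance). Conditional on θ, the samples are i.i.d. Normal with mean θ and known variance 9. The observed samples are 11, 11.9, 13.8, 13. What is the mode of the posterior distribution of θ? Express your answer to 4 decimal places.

n = 4; x̄ = (11 + 11.9 + 13.8 + 13)/4 = 49.7/4 = 12.425.
For a Normal prior and Normal likelihood with known variance, the posterior is Normal; its mode equals its mean, the precision-weighted average.
Prior precision 1/σ₀² = 1/2 = 0.5; data precision n/σ² = 4/9.
θ̂ = (0.5·12 + (4/9)·12.425) / (0.5 + 4/9) = (1037/90)/(17/18) = 12.2000.

θ̂_MAP = 12.2000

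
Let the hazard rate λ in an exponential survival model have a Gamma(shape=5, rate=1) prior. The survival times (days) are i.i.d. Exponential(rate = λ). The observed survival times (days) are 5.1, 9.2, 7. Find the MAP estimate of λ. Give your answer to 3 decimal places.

λ̂_MAP = 0.314

The Exponential(rate=λ) likelihood is ∝ λ^n e^(−λΣtᵢ). Here n = 3 and Σtᵢ = 5.1 + 9.2 + 7 = 21.3.
Posterior ∝ λ^4e^(−1λ) · λ^3e^(−21.3λ) = λ^7e^(−22.3λ), i.e. Gamma(8, 22.3).
Mode = (a−1)/b = 7/22.3 ≈ 0.314.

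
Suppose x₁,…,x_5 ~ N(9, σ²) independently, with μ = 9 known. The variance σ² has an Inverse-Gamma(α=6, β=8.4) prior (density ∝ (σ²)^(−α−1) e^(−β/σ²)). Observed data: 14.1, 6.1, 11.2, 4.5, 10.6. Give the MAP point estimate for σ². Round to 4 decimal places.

σ̂²_MAP = 4.1511

Sum of squared deviations about the known mean: SS = (14.1−9)² + (6.1−9)² + (11.2−9)² + (4.5−9)² + (10.6−9)² = 62.07.
The Normal likelihood contributes (σ²)^(−n/2) exp(−SS/(2σ²)), so the posterior is Inverse-Gamma(α + n/2, β + SS/2) = Inverse-Gamma(8.5, 39.435).
The mode of Inverse-Gamma(a, b) is b/(a+1) = 39.435/9.5 ≈ 4.1511.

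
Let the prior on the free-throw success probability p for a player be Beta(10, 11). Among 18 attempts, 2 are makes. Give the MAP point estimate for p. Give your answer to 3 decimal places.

Prior: Beta(10, 11).
Data: 2 successes in 18 trials. The binomial likelihood contributes p^2(1−p)^16, so the posterior is Beta(10+2, 11+16) = Beta(12, 27).
For Beta(a, b) with a, b > 1 the mode is (a−1)/(a+b−2) = 11/37 ≈ 0.297.

p̂_MAP = 0.297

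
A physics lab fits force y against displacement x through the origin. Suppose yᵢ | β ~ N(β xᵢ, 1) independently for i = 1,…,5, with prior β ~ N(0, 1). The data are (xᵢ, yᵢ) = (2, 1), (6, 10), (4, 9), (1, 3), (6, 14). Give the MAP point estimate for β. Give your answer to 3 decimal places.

β̂_MAP = 1.968

log p(β | y) = −Σ(yᵢ − βxᵢ)²/(2·1) − β²/(2·1) + const.
Setting the derivative to zero: Σxᵢ(yᵢ − βxᵢ)/1 − β/1 = 0, so β = Σxᵢyᵢ / (Σxᵢ² + σ²/τ²).
Σxᵢyᵢ = 2·1 + 6·10 + 4·9 + 1·3 + 6·14 = 185; Σxᵢ² = 93; σ²/τ² = 1.
β̂_MAP = 185 / (93 + 1) = 185/94 ≈ 1.968.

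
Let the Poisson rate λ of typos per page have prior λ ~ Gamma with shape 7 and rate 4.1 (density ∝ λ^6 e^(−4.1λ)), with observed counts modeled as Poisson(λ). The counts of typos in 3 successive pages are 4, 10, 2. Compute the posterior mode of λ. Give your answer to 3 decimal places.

Σxᵢ = 4+10+2 = 16, with n = 3.
Posterior ∝ λ^6e^(−4.1λ) · λ^16e^(−3λ) = λ^22e^(−7.1λ), i.e. Gamma(shape=23, rate=7.1).
The mode of a Gamma(a, b) with a ≥ 1 (shape–rate) is (a−1)/b = 22/7.1 ≈ 3.099.

λ̂_MAP = 3.099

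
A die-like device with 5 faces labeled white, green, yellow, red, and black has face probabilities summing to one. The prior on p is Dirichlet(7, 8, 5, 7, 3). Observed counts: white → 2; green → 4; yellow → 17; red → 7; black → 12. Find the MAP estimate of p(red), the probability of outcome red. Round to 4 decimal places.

The posterior is Dirichlet(αᵢ + nᵢ) = Dirichlet(9, 12, 22, 14, 15).
For a Dirichlet(a₁,…,a_K) with all aᵢ > 1, the mode has j-th component (aⱼ − 1)/(Σaᵢ − K).
Here Σaᵢ = 72 and K = 5, so p(red) = (14 − 1)/(72 − 5) = 13/67 ≈ 0.1940.

MAP estimate of p(red) = 0.1940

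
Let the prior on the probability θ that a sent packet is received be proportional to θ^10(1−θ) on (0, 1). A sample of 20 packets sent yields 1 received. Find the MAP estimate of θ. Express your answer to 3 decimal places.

θ̂_MAP = 0.355

The prior density ∝ θ^10(1−θ)^1 is the kernel of Beta(11, 2).
Data: 1 success in 20 trials. The binomial likelihood contributes θ(1−θ)^19, so the posterior is Beta(11+1, 2+19) = Beta(12, 21).
For Beta(a, b) with a, b > 1 the mode is (a−1)/(a+b−2) = 11/31 ≈ 0.355.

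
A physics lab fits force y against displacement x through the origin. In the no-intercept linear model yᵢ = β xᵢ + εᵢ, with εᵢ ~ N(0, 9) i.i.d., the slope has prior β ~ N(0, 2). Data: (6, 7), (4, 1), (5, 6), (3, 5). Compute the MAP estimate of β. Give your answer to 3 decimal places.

log p(β | y) = −Σ(yᵢ − βxᵢ)²/(2·9) − β²/(2·2) + const.
Setting the derivative to zero: Σxᵢ(yᵢ − βxᵢ)/9 − β/2 = 0, so β = Σxᵢyᵢ / (Σxᵢ² + σ²/τ²).
Σxᵢyᵢ = 6·7 + 4·1 + 5·6 + 3·5 = 91; Σxᵢ² = 86; σ²/τ² = 4.5.
β̂_MAP = 91 / (86 + 4.5) = 91/90.5 ≈ 1.006.

β̂_MAP = 1.006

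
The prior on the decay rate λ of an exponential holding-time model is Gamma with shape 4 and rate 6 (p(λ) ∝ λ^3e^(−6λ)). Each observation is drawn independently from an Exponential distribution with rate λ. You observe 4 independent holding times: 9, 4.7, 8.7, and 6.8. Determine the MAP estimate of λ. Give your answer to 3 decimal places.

The Exponential(rate=λ) likelihood is ∝ λ^n e^(−λΣtᵢ). Here n = 4 and Σtᵢ = 9 + 4.7 + 8.7 + 6.8 = 29.2.
Posterior ∝ λ^3e^(−6λ) · λ^4e^(−29.2λ) = λ^7e^(−35.2λ), i.e. Gamma(8, 35.2).
Mode = (a−1)/b = 7/35.2 ≈ 0.199.

λ̂_MAP = 0.199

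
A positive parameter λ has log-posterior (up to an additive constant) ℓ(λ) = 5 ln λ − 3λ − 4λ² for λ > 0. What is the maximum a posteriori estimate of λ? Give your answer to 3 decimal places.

ℓ'(λ) = 5/λ − 3 − 8λ. Setting this to zero and multiplying by λ: 8λ² + 3λ − 5 = 0.
λ = (−3 + √(3² + 4·8·5)) / (2·8) = (−3 + √169) / 16 = (−3 + 13)/16 = 5/8.
ℓ''(λ) = −5/λ² − 8 < 0, confirming a maximum.

λ̂_MAP = 0.625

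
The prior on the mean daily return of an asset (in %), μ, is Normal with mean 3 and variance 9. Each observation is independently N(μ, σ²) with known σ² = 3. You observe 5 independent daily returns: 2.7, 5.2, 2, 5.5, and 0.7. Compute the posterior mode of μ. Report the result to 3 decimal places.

n = 5; x̄ = (2.7 + 5.2 + 2 + 5.5 + 0.7)/5 = 16.1/5 = 3.22.
For a Normal prior and Normal likelihood with known variance, the posterior is Normal; its mode equals its mean, the precision-weighted average.
Prior precision 1/σ₀² = 1/9; data precision n/σ² = 5/3.
μ̂ = ((1/9)·3 + (5/3)·3.22) / (1/9 + 5/3) = 5.7/(16/9) = 3.20625 ≈ 3.206.

μ̂_MAP = 3.206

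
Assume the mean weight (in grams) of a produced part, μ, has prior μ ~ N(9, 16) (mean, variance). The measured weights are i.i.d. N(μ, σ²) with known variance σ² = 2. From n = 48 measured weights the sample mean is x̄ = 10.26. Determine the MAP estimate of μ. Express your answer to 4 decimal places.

n = 48, x̄ = 10.26.
For a Normal prior and Normal likelihood with known variance, the posterior is Normal; its mode equals its mean, the precision-weighted average.
Prior precision 1/σ₀² = 1/16 = 0.0625; data precision n/σ² = 48/2 = 24.
μ̂ = (0.0625·9 + 24·10.26) / (0.0625 + 24) = 246.8025/24.0625 = 14103/1375 ≈ 10.2567.

μ̂_MAP = 10.2567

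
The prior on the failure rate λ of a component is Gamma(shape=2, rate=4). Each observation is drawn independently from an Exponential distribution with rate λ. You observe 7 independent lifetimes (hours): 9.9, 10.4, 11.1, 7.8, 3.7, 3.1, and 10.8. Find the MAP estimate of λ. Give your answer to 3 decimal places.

λ̂_MAP = 0.132

The Exponential(rate=λ) likelihood is ∝ λ^n e^(−λΣtᵢ). Here n = 7 and Σtᵢ = 9.9 + 10.4 + 11.1 + 7.8 + 3.7 + 3.1 + 10.8 = 56.8.
Posterior ∝ λe^(−4λ) · λ^7e^(−56.8λ) = λ^8e^(−60.8λ), i.e. Gamma(9, 60.8).
Mode = (a−1)/b = 8/60.8 ≈ 0.132.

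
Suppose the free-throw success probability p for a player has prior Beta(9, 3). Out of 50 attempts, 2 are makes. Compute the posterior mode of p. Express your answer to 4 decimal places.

Prior: Beta(9, 3).
Data: 2 successes in 50 trials. The binomial likelihood contributes p^2(1−p)^48, so the posterior is Beta(9+2, 3+48) = Beta(11, 51).
For Beta(a, b) with a, b > 1 the mode is (a−1)/(a+b−2) = 10/60 ≈ 0.1667.

p̂_MAP = 0.1667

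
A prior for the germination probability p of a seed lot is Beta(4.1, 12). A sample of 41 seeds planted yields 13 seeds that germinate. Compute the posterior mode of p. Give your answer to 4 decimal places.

p̂_MAP = 0.2922

Prior: Beta(4.1, 12).
Data: 13 successes in 41 trials. The binomial likelihood contributes p^13(1−p)^28, so the posterior is Beta(4.1+13, 12+28) = Beta(17.1, 40).
For Beta(a, b) with a, b > 1 the mode is (a−1)/(a+b−2) = 16.1/55.1 ≈ 0.2922.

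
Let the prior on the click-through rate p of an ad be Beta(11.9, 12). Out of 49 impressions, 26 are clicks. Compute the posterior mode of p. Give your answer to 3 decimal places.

p̂_MAP = 0.520

Prior: Beta(11.9, 12).
Data: 26 successes in 49 trials. The binomial likelihood contributes p^26(1−p)^23, so the posterior is Beta(11.9+26, 12+23) = Beta(37.9, 35).
For Beta(a, b) with a, b > 1 the mode is (a−1)/(a+b−2) = 36.9/70.9 ≈ 0.520.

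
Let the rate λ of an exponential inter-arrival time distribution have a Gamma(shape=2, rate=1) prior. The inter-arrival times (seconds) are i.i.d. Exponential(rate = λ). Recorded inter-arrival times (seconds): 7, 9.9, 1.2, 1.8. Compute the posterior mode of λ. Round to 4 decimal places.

The Exponential(rate=λ) likelihood is ∝ λ^n e^(−λΣtᵢ). Here n = 4 and Σtᵢ = 7 + 9.9 + 1.2 + 1.8 = 19.9.
Posterior ∝ λe^(−1λ) · λ^4e^(−19.9λ) = λ^5e^(−20.9λ), i.e. Gamma(6, 20.9).
Mode = (a−1)/b = 5/20.9 ≈ 0.2392.

λ̂_MAP = 0.2392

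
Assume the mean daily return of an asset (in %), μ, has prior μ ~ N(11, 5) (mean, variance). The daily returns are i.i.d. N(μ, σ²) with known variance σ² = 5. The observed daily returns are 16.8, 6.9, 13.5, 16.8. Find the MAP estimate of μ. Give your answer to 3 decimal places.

n = 4; x̄ = (16.8 + 6.9 + 13.5 + 16.8)/4 = 54/4 = 13.5.
For a Normal prior and Normal likelihood with known variance, the posterior is Normal; its mode equals its mean, the precision-weighted average.
Prior precision 1/σ₀² = 1/5 = 0.2; data precision n/σ² = 4/5 = 0.8.
μ̂ = (0.2·11 + 0.8·13.5) / (0.2 + 0.8) = 13/1 = 13.000.

μ̂_MAP = 13.000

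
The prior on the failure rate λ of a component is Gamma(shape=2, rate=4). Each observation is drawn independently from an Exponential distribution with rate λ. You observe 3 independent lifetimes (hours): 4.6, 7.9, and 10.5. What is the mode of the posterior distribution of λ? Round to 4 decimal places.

λ̂_MAP = 0.1481

The Exponential(rate=λ) likelihood is ∝ λ^n e^(−λΣtᵢ). Here n = 3 and Σtᵢ = 4.6 + 7.9 + 10.5 = 23.
Posterior ∝ λe^(−4λ) · λ^3e^(−23λ) = λ^4e^(−27λ), i.e. Gamma(5, 27).
Mode = (a−1)/b = 4/27 ≈ 0.1481.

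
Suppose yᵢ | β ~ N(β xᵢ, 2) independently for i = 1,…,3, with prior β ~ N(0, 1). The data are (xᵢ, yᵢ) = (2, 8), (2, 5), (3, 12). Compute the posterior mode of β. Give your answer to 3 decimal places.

β̂_MAP = 3.263

log p(β | y) = −Σ(yᵢ − βxᵢ)²/(2·2) − β²/(2·1) + const.
Setting the derivative to zero: Σxᵢ(yᵢ − βxᵢ)/2 − β/1 = 0, so β = Σxᵢyᵢ / (Σxᵢ² + σ²/τ²).
Σxᵢyᵢ = 2·8 + 2·5 + 3·12 = 62; Σxᵢ² = 17; σ²/τ² = 2.
β̂_MAP = 62 / (17 + 2) = 62/19 ≈ 3.263.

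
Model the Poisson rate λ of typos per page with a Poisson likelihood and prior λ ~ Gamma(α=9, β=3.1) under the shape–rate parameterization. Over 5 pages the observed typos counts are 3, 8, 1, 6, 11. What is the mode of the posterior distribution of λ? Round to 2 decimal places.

Σxᵢ = 3+8+1+6+11 = 29, with n = 5.
Posterior ∝ λ^8e^(−3.1λ) · λ^29e^(−5λ) = λ^37e^(−8.1λ), i.e. Gamma(shape=38, rate=8.1).
The mode of a Gamma(a, b) with a ≥ 1 (shape–rate) is (a−1)/b = 37/8.1 ≈ 4.57.

λ̂_MAP = 4.57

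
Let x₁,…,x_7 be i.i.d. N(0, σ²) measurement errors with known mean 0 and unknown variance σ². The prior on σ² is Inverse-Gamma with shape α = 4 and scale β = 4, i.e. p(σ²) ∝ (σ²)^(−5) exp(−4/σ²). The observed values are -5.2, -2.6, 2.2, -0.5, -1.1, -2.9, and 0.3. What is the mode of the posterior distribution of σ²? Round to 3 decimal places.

Sum of squared deviations about the known mean: SS = (-5.2−0)² + (-2.6−0)² + (2.2−0)² + (-0.5−0)² + (-1.1−0)² + (-2.9−0)² + (0.3−0)² = 48.6.
The Normal likelihood contributes (σ²)^(−n/2) exp(−SS/(2σ²)), so the posterior is Inverse-Gamma(α + n/2, β + SS/2) = Inverse-Gamma(7.5, 28.3).
The mode of Inverse-Gamma(a, b) is b/(a+1) = 28.3/8.5 ≈ 3.329.

σ̂²_MAP = 3.329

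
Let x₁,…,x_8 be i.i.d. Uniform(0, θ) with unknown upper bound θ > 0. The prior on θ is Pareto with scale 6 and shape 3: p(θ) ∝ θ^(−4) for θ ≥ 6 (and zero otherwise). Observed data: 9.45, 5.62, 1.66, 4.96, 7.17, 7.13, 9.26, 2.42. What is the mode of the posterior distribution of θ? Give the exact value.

θ̂_MAP = 9.45

The Uniform(0, θ) likelihood is θ^(−n) for θ ≥ max(xᵢ), zero otherwise. Here max(xᵢ) = 9.45.
Posterior ∝ θ^(−4) · θ^(−8) = θ^(−12) on θ ≥ max(6, 9.45) = 9.45.
This density is strictly decreasing in θ, so the posterior mode lies at the lower boundary of the support.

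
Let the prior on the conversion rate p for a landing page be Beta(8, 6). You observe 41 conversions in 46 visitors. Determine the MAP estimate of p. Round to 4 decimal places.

p̂_MAP = 0.8276

Prior: Beta(8, 6).
Data: 41 successes in 46 trials. The binomial likelihood contributes p^41(1−p)^5, so the posterior is Beta(8+41, 6+5) = Beta(49, 11).
For Beta(a, b) with a, b > 1 the mode is (a−1)/(a+b−2) = 48/58 ≈ 0.8276.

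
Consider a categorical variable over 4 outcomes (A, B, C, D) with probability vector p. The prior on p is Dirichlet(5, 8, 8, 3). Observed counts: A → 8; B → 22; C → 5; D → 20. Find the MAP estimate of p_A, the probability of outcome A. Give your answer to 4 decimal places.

MAP estimate of p_A = 0.1600

The posterior is Dirichlet(αᵢ + nᵢ) = Dirichlet(13, 30, 13, 23).
For a Dirichlet(a₁,…,a_K) with all aᵢ > 1, the mode has j-th component (aⱼ − 1)/(Σaᵢ − K).
Here Σaᵢ = 79 and K = 4, so p_A = (13 − 1)/(79 − 4) = 12/75 ≈ 0.1600.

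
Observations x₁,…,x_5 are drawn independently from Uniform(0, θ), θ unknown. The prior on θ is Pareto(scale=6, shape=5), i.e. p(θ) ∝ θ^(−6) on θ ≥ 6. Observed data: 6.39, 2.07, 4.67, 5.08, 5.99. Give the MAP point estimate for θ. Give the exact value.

The Uniform(0, θ) likelihood is θ^(−n) for θ ≥ max(xᵢ), zero otherwise. Here max(xᵢ) = 6.39.
Posterior ∝ θ^(−6) · θ^(−5) = θ^(−11) on θ ≥ max(6, 6.39) = 6.39.
This density is strictly decreasing in θ, so the posterior mode lies at the lower boundary of the support.

θ̂_MAP = 6.39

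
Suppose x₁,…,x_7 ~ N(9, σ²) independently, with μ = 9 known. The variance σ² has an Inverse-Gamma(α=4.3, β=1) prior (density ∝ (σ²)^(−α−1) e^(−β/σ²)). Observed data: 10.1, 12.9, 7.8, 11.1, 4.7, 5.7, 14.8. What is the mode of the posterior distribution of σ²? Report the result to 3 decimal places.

Sum of squared deviations about the known mean: SS = (10.1−9)² + (12.9−9)² + (7.8−9)² + (11.1−9)² + (4.7−9)² + (5.7−9)² + (14.8−9)² = 85.29.
The Normal likelihood contributes (σ²)^(−n/2) exp(−SS/(2σ²)), so the posterior is Inverse-Gamma(α + n/2, β + SS/2) = Inverse-Gamma(7.8, 43.645).
The mode of Inverse-Gamma(a, b) is b/(a+1) = 43.645/8.8 ≈ 4.960.

σ̂²_MAP = 4.960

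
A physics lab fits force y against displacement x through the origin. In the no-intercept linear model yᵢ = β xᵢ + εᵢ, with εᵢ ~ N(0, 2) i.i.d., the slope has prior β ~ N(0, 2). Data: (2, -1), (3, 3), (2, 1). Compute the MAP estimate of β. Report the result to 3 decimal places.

log p(β | y) = −Σ(yᵢ − βxᵢ)²/(2·2) − β²/(2·2) + const.
Setting the derivative to zero: Σxᵢ(yᵢ − βxᵢ)/2 − β/2 = 0, so β = Σxᵢyᵢ / (Σxᵢ² + σ²/τ²).
Σxᵢyᵢ = 2·(-1) + 3·3 + 2·1 = 9; Σxᵢ² = 17; σ²/τ² = 1.
β̂_MAP = 9 / (17 + 1) = 9/18 ≈ 0.500.

β̂_MAP = 0.500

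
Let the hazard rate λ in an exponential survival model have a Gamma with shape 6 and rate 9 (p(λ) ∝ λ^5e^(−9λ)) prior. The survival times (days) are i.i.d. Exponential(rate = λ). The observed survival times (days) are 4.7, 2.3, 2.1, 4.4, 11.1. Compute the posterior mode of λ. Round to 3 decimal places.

The Exponential(rate=λ) likelihood is ∝ λ^n e^(−λΣtᵢ). Here n = 5 and Σtᵢ = 4.7 + 2.3 + 2.1 + 4.4 + 11.1 = 24.6.
Posterior ∝ λ^5e^(−9λ) · λ^5e^(−24.6λ) = λ^10e^(−33.6λ), i.e. Gamma(11, 33.6).
Mode = (a−1)/b = 10/33.6 ≈ 0.298.

λ̂_MAP = 0.298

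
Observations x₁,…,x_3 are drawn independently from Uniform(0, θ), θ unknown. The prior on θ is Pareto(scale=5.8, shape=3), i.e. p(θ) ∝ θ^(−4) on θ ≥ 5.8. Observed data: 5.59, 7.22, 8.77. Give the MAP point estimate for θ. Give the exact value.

The Uniform(0, θ) likelihood is θ^(−n) for θ ≥ max(xᵢ), zero otherwise. Here max(xᵢ) = 8.77.
Posterior ∝ θ^(−4) · θ^(−3) = θ^(−7) on θ ≥ max(5.8, 8.77) = 8.77.
This density is strictly decreasing in θ, so the posterior mode lies at the lower boundary of the support.

θ̂_MAP = 8.77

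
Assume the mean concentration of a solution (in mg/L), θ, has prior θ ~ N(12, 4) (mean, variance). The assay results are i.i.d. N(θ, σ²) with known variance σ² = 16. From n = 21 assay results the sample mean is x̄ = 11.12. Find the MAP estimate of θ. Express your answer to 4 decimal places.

θ̂_MAP = 11.2608

n = 21, x̄ = 11.12.
For a Normal prior and Normal likelihood with known variance, the posterior is Normal; its mode equals its mean, the precision-weighted average.
Prior precision 1/σ₀² = 1/4 = 0.25; data precision n/σ² = 21/16 = 1.3125.
θ̂ = (0.25·12 + 1.3125·11.12) / (0.25 + 1.3125) = 17.595/1.5625 = 11.2608.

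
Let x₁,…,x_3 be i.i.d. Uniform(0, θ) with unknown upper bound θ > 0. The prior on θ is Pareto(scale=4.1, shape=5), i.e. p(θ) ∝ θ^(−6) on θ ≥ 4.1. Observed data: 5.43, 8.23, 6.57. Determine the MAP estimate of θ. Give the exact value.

θ̂_MAP = 8.23

The Uniform(0, θ) likelihood is θ^(−n) for θ ≥ max(xᵢ), zero otherwise. Here max(xᵢ) = 8.23.
Posterior ∝ θ^(−6) · θ^(−3) = θ^(−9) on θ ≥ max(4.1, 8.23) = 8.23.
This density is strictly decreasing in θ, so the posterior mode lies at the lower boundary of the support.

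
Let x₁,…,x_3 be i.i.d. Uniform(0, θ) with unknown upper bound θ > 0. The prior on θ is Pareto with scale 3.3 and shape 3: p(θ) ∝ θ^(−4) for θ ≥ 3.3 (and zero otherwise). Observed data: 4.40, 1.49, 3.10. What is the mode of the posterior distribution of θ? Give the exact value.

θ̂_MAP = 4.40

The Uniform(0, θ) likelihood is θ^(−n) for θ ≥ max(xᵢ), zero otherwise. Here max(xᵢ) = 4.40.
Posterior ∝ θ^(−4) · θ^(−3) = θ^(−7) on θ ≥ max(3.3, 4.40) = 4.40.
This density is strictly decreasing in θ, so the posterior mode lies at the lower boundary of the support.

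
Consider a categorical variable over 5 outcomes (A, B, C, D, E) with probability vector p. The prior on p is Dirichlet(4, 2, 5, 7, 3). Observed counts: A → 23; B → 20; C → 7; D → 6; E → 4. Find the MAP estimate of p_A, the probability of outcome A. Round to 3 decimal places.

The posterior is Dirichlet(αᵢ + nᵢ) = Dirichlet(27, 22, 12, 13, 7).
For a Dirichlet(a₁,…,a_K) with all aᵢ > 1, the mode has j-th component (aⱼ − 1)/(Σaᵢ − K).
Here Σaᵢ = 81 and K = 5, so p_A = (27 − 1)/(81 − 5) = 26/76 ≈ 0.342.

MAP estimate of p_A = 0.342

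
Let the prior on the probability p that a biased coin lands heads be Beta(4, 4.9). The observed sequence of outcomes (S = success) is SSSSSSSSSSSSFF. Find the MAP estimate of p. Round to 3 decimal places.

p̂_MAP = 0.718

Prior: Beta(4, 4.9).
Data: 12 successes in 14 trials (from the sequence). The binomial likelihood contributes p^12(1−p)^2, so the posterior is Beta(4+12, 4.9+2) = Beta(16, 6.9).
For Beta(a, b) with a, b > 1 the mode is (a−1)/(a+b−2) = 15/20.9 ≈ 0.718.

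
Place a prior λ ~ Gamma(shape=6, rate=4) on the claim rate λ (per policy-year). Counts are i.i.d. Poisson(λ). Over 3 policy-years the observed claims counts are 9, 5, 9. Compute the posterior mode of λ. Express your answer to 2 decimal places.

Σxᵢ = 9+5+9 = 23, with n = 3.
Posterior ∝ λ^5e^(−4λ) · λ^23e^(−3λ) = λ^28e^(−7λ), i.e. Gamma(shape=29, rate=7).
The mode of a Gamma(a, b) with a ≥ 1 (shape–rate) is (a−1)/b = 28/7 ≈ 4.00.

λ̂_MAP = 4.00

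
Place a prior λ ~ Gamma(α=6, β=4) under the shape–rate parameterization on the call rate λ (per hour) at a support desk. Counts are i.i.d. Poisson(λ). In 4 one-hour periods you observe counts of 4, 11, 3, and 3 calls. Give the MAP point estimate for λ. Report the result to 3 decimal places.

λ̂_MAP = 3.250

Σxᵢ = 4+11+3+3 = 21, with n = 4.
Posterior ∝ λ^5e^(−4λ) · λ^21e^(−4λ) = λ^26e^(−8λ), i.e. Gamma(shape=27, rate=8).
The mode of a Gamma(a, b) with a ≥ 1 (shape–rate) is (a−1)/b = 26/8 ≈ 3.250.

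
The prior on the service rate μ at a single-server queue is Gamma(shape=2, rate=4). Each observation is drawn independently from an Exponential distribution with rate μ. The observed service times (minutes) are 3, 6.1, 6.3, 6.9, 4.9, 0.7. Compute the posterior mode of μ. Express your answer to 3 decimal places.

μ̂_MAP = 0.219

The Exponential(rate=μ) likelihood is ∝ μ^n e^(−μΣtᵢ). Here n = 6 and Σtᵢ = 3 + 6.1 + 6.3 + 6.9 + 4.9 + 0.7 = 27.9.
Posterior ∝ μe^(−4μ) · μ^6e^(−27.9μ) = μ^7e^(−31.9μ), i.e. Gamma(8, 31.9).
Mode = (a−1)/b = 7/31.9 ≈ 0.219.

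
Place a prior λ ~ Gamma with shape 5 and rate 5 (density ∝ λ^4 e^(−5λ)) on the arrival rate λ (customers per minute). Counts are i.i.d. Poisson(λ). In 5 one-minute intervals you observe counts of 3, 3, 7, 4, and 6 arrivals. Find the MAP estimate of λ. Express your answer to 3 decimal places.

λ̂_MAP = 2.700

Σxᵢ = 3+3+7+4+6 = 23, with n = 5.
Posterior ∝ λ^4e^(−5λ) · λ^23e^(−5λ) = λ^27e^(−10λ), i.e. Gamma(shape=28, rate=10).
The mode of a Gamma(a, b) with a ≥ 1 (shape–rate) is (a−1)/b = 27/10 ≈ 2.700.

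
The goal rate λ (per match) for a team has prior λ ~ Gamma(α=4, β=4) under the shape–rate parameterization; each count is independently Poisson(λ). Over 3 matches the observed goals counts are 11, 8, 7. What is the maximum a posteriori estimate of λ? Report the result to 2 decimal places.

Σxᵢ = 11+8+7 = 26, with n = 3.
Posterior ∝ λ^3e^(−4λ) · λ^26e^(−3λ) = λ^29e^(−7λ), i.e. Gamma(shape=30, rate=7).
The mode of a Gamma(a, b) with a ≥ 1 (shape–rate) is (a−1)/b = 29/7 ≈ 4.14.

λ̂_MAP = 4.14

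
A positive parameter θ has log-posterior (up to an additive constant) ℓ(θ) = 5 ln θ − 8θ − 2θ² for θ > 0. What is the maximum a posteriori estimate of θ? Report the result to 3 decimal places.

ℓ'(θ) = 5/θ − 8 − 4θ. Setting this to zero and multiplying by θ: 4θ² + 8θ − 5 = 0.
θ = (−8 + √(8² + 4·4·5)) / (2·4) = (−8 + √144) / 8 = (−8 + 12)/8 = 1/2.
ℓ''(θ) = −5/θ² − 4 < 0, confirming a maximum.

θ̂_MAP = 0.500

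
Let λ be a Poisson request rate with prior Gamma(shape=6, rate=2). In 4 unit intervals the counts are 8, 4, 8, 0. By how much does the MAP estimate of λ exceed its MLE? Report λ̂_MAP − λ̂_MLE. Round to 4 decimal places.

MAP − MLE = -0.8333

Σxᵢ = 20. Posterior is Gamma(26, 6); MAP = (26−1)/6 = 25/6 ≈ 4.16667.
MLE = x̄ = 20/4 ≈ 5.00000.
Difference = 25/6 − 20/4 = -5/6 ≈ -0.8333.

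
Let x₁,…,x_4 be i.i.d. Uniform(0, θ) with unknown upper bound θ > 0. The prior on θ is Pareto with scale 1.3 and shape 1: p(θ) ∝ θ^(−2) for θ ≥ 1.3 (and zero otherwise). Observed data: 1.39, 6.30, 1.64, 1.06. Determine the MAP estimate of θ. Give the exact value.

θ̂_MAP = 6.30

The Uniform(0, θ) likelihood is θ^(−n) for θ ≥ max(xᵢ), zero otherwise. Here max(xᵢ) = 6.30.
Posterior ∝ θ^(−2) · θ^(−4) = θ^(−6) on θ ≥ max(1.3, 6.30) = 6.30.
This density is strictly decreasing in θ, so the posterior mode lies at the lower boundary of the support.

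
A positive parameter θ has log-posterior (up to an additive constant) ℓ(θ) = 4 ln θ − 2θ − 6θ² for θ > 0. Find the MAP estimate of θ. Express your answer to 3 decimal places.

θ̂_MAP = 0.500

ℓ'(θ) = 4/θ − 2 − 12θ. Setting this to zero and multiplying by θ: 12θ² + 2θ − 4 = 0.
θ = (−2 + √(2² + 4·12·4)) / (2·12) = (−2 + √196) / 24 = (−2 + 14)/24 = 1/2.
ℓ''(θ) = −4/θ² − 12 < 0, confirming a maximum.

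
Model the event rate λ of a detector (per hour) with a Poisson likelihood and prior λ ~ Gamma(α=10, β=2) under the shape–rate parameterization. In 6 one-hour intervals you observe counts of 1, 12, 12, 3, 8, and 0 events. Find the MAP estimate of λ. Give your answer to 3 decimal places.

λ̂_MAP = 5.625

Σxᵢ = 1+12+12+3+8+0 = 36, with n = 6.
Posterior ∝ λ^9e^(−2λ) · λ^36e^(−6λ) = λ^45e^(−8λ), i.e. Gamma(shape=46, rate=8).
The mode of a Gamma(a, b) with a ≥ 1 (shape–rate) is (a−1)/b = 45/8 ≈ 5.625.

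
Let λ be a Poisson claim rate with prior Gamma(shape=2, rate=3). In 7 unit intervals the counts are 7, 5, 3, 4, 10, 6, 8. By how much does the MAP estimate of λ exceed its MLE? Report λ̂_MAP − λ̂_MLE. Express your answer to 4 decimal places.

Σxᵢ = 43. Posterior is Gamma(45, 10); MAP = (45−1)/10 = 44/10 ≈ 4.40000.
MLE = x̄ = 43/7 ≈ 6.14286.
Difference = 44/10 − 43/7 = -61/35 ≈ -1.7429.

MAP − MLE = -1.7429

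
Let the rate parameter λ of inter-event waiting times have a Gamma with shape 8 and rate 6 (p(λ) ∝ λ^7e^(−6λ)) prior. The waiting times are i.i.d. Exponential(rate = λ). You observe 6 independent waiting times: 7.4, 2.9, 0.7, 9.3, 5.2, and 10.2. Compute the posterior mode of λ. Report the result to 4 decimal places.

The Exponential(rate=λ) likelihood is ∝ λ^n e^(−λΣtᵢ). Here n = 6 and Σtᵢ = 7.4 + 2.9 + 0.7 + 9.3 + 5.2 + 10.2 = 35.7.
Posterior ∝ λ^7e^(−6λ) · λ^6e^(−35.7λ) = λ^13e^(−41.7λ), i.e. Gamma(14, 41.7).
Mode = (a−1)/b = 13/41.7 ≈ 0.3118.

λ̂_MAP = 0.3118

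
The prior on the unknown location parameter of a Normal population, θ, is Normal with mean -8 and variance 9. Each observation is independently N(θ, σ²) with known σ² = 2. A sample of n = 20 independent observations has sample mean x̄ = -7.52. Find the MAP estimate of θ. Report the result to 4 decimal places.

θ̂_MAP = -7.5253

n = 20, x̄ = -7.52.
For a Normal prior and Normal likelihood with known variance, the posterior is Normal; its mode equals its mean, the precision-weighted average.
Prior precision 1/σ₀² = 1/9; data precision n/σ² = 20/2 = 10.
θ̂ = ((1/9)·(-8) + 10·(-7.52)) / (1/9 + 10) = (-3424/45)/(91/9) = -3424/455 ≈ -7.5253.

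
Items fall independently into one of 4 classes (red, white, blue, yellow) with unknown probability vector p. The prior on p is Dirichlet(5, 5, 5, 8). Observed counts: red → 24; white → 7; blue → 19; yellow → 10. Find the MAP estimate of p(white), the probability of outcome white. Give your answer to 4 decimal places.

MAP estimate of p(white) = 0.1392

The posterior is Dirichlet(αᵢ + nᵢ) = Dirichlet(29, 12, 24, 18).
For a Dirichlet(a₁,…,a_K) with all aᵢ > 1, the mode has j-th component (aⱼ − 1)/(Σaᵢ − K).
Here Σaᵢ = 83 and K = 4, so p(white) = (12 − 1)/(83 − 4) = 11/79 ≈ 0.1392.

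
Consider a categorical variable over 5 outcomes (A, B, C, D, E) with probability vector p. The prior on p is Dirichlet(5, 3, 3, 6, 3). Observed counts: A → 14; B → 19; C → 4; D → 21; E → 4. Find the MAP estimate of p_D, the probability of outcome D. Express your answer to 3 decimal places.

The posterior is Dirichlet(αᵢ + nᵢ) = Dirichlet(19, 22, 7, 27, 7).
For a Dirichlet(a₁,…,a_K) with all aᵢ > 1, the mode has j-th component (aⱼ − 1)/(Σaᵢ − K).
Here Σaᵢ = 82 and K = 5, so p_D = (27 − 1)/(82 − 5) = 26/77 ≈ 0.338.

MAP estimate of p_D = 0.338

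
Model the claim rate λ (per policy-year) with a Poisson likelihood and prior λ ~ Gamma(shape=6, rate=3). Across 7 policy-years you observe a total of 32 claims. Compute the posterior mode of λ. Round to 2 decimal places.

Σxᵢ = 32, n = 7.
Posterior ∝ λ^5e^(−3λ) · λ^32e^(−7λ) = λ^37e^(−10λ), i.e. Gamma(shape=38, rate=10).
The mode of a Gamma(a, b) with a ≥ 1 (shape–rate) is (a−1)/b = 37/10 ≈ 3.70.

λ̂_MAP = 3.70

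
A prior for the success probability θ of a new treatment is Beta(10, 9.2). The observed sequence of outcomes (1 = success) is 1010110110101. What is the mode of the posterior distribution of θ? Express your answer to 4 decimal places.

Prior: Beta(10, 9.2).
Data: 8 successes in 13 trials (from the sequence). The binomial likelihood contributes θ^8(1−θ)^5, so the posterior is Beta(10+8, 9.2+5) = Beta(18, 14.2).
For Beta(a, b) with a, b > 1 the mode is (a−1)/(a+b−2) = 17/30.2 ≈ 0.5629.

θ̂_MAP = 0.5629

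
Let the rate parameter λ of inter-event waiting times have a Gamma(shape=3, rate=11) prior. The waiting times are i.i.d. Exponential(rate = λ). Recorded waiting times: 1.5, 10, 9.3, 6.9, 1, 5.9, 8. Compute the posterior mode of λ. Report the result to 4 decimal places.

The Exponential(rate=λ) likelihood is ∝ λ^n e^(−λΣtᵢ). Here n = 7 and Σtᵢ = 1.5 + 10 + 9.3 + 6.9 + 1 + 5.9 + 8 = 42.6.
Posterior ∝ λ^2e^(−11λ) · λ^7e^(−42.6λ) = λ^9e^(−53.6λ), i.e. Gamma(10, 53.6).
Mode = (a−1)/b = 9/53.6 ≈ 0.1679.

λ̂_MAP = 0.1679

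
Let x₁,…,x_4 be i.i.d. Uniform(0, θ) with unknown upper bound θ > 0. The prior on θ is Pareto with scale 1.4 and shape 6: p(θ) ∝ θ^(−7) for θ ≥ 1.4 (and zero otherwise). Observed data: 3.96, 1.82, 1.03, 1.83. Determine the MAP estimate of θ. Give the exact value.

The Uniform(0, θ) likelihood is θ^(−n) for θ ≥ max(xᵢ), zero otherwise. Here max(xᵢ) = 3.96.
Posterior ∝ θ^(−7) · θ^(−4) = θ^(−11) on θ ≥ max(1.4, 3.96) = 3.96.
This density is strictly decreasing in θ, so the posterior mode lies at the lower boundary of the support.

θ̂_MAP = 3.96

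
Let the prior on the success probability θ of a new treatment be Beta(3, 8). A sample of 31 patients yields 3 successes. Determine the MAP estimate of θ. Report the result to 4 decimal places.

θ̂_MAP = 0.1250

Prior: Beta(3, 8).
Data: 3 successes in 31 trials. The binomial likelihood contributes θ^3(1−θ)^28, so the posterior is Beta(3+3, 8+28) = Beta(6, 36).
For Beta(a, b) with a, b > 1 the mode is (a−1)/(a+b−2) = 5/40 ≈ 0.1250.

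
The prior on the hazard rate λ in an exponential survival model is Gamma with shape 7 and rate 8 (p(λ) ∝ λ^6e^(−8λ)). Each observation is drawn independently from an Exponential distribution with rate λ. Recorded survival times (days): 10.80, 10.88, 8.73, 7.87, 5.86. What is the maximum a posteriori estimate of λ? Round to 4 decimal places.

λ̂_MAP = 0.2110

The Exponential(rate=λ) likelihood is ∝ λ^n e^(−λΣtᵢ). Here n = 5 and Σtᵢ = 10.80 + 10.88 + 8.73 + 7.87 + 5.86 = 44.14.
Posterior ∝ λ^6e^(−8λ) · λ^5e^(−44.14λ) = λ^11e^(−52.14λ), i.e. Gamma(12, 52.14).
Mode = (a−1)/b = 11/52.14 ≈ 0.2110.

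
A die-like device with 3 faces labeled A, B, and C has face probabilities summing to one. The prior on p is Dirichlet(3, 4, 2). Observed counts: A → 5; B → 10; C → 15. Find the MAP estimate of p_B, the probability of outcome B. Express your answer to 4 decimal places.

MAP estimate of p_B = 0.3611

The posterior is Dirichlet(αᵢ + nᵢ) = Dirichlet(8, 14, 17).
For a Dirichlet(a₁,…,a_K) with all aᵢ > 1, the mode has j-th component (aⱼ − 1)/(Σaᵢ − K).
Here Σaᵢ = 39 and K = 3, so p_B = (14 − 1)/(39 − 3) = 13/36 ≈ 0.3611.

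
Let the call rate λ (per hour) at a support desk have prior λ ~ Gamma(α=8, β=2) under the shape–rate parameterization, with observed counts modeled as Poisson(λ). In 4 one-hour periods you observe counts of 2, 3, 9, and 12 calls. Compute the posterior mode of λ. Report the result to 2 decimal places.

λ̂_MAP = 5.50

Σxᵢ = 2+3+9+12 = 26, with n = 4.
Posterior ∝ λ^7e^(−2λ) · λ^26e^(−4λ) = λ^33e^(−6λ), i.e. Gamma(shape=34, rate=6).
The mode of a Gamma(a, b) with a ≥ 1 (shape–rate) is (a−1)/b = 33/6 ≈ 5.50.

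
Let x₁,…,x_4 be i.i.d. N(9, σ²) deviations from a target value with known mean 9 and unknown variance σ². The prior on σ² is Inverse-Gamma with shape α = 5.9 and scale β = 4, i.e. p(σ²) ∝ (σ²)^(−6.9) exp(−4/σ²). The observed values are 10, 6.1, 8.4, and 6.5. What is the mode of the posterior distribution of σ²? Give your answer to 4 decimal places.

σ̂²_MAP = 1.3494

Sum of squared deviations about the known mean: SS = (10−9)² + (6.1−9)² + (8.4−9)² + (6.5−9)² = 16.02.
The Normal likelihood contributes (σ²)^(−n/2) exp(−SS/(2σ²)), so the posterior is Inverse-Gamma(α + n/2, β + SS/2) = Inverse-Gamma(7.9, 12.01).
The mode of Inverse-Gamma(a, b) is b/(a+1) = 12.01/8.9 ≈ 1.3494.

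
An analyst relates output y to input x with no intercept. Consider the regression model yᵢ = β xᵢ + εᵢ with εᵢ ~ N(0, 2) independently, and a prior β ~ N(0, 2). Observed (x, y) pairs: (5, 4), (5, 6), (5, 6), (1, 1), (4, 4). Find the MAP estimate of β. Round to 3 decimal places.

log p(β | y) = −Σ(yᵢ − βxᵢ)²/(2·2) − β²/(2·2) + const.
Setting the derivative to zero: Σxᵢ(yᵢ − βxᵢ)/2 − β/2 = 0, so β = Σxᵢyᵢ / (Σxᵢ² + σ²/τ²).
Σxᵢyᵢ = 5·4 + 5·6 + 5·6 + 1·1 + 4·4 = 97; Σxᵢ² = 92; σ²/τ² = 1.
β̂_MAP = 97 / (92 + 1) = 97/93 ≈ 1.043.

β̂_MAP = 1.043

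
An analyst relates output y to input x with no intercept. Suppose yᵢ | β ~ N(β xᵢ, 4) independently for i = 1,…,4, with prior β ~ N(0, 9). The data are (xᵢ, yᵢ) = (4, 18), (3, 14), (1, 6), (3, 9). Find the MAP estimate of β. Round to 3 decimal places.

β̂_MAP = 4.147

log p(β | y) = −Σ(yᵢ − βxᵢ)²/(2·4) − β²/(2·9) + const.
Setting the derivative to zero: Σxᵢ(yᵢ − βxᵢ)/4 − β/9 = 0, so β = Σxᵢyᵢ / (Σxᵢ² + σ²/τ²).
Σxᵢyᵢ = 4·18 + 3·14 + 1·6 + 3·9 = 147; Σxᵢ² = 35; σ²/τ² = 4/9.
β̂_MAP = 147 / (35 + 4/9) = 147/(319/9) = 1323/319 ≈ 4.147.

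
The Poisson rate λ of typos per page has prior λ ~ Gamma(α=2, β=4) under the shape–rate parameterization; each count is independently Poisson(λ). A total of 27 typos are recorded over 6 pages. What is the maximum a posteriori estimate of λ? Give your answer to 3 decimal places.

Σxᵢ = 27, n = 6.
Posterior ∝ λe^(−4λ) · λ^27e^(−6λ) = λ^28e^(−10λ), i.e. Gamma(shape=29, rate=10).
The mode of a Gamma(a, b) with a ≥ 1 (shape–rate) is (a−1)/b = 28/10 ≈ 2.800.

λ̂_MAP = 2.800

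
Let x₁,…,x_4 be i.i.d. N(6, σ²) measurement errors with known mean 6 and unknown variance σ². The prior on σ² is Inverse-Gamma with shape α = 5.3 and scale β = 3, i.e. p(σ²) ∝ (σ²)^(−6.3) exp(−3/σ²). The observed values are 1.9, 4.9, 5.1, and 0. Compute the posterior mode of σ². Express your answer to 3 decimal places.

Sum of squared deviations about the known mean: SS = (1.9−6)² + (4.9−6)² + (5.1−6)² + (0−6)² = 54.83.
The Normal likelihood contributes (σ²)^(−n/2) exp(−SS/(2σ²)), so the posterior is Inverse-Gamma(α + n/2, β + SS/2) = Inverse-Gamma(7.3, 30.415).
The mode of Inverse-Gamma(a, b) is b/(a+1) = 30.415/8.3 ≈ 3.664.

σ̂²_MAP = 3.664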